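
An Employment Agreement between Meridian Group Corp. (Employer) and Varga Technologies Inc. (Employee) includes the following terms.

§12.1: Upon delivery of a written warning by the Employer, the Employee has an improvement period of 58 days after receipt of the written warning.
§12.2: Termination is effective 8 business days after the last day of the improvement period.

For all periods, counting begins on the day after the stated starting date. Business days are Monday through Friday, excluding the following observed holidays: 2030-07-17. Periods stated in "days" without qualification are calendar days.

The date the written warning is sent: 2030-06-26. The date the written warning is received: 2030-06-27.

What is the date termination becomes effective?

Adding 58 calendar days to 2030-06-27 gives 2030-08-24, which is the last day of the improvement period.
The date termination becomes effective: 8 business days after Saturday, 2030-08-24, skipping weekends — Aug 26, Aug 27, Aug 28, Aug 29, Aug 30, Sep 2, Sep 3, Sep 4 — lands on Wednesday, 2030-09-04.

2030-09-04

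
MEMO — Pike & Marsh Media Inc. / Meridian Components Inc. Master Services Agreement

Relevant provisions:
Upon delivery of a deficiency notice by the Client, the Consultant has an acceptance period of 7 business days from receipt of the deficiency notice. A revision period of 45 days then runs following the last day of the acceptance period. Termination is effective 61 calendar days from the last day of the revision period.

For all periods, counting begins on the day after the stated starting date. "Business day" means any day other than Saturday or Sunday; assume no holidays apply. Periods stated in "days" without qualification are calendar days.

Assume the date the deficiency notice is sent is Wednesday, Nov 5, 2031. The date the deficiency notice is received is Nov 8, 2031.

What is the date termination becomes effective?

Mar 3, 2032

The last day of the acceptance period: 7 business days after Saturday, Nov 8, 2031, skipping weekends — Nov 10, Nov 11, Nov 12, Nov 13, Nov 14, Nov 17, Nov 18 — lands on Tuesday, Nov 18, 2031.
Adding 45 calendar days to Nov 18, 2031 gives Jan 2, 2032, which is the last day of the revision period.
The date termination becomes effective: Jan 2, 2032 + 61 days = Mar 3, 2032.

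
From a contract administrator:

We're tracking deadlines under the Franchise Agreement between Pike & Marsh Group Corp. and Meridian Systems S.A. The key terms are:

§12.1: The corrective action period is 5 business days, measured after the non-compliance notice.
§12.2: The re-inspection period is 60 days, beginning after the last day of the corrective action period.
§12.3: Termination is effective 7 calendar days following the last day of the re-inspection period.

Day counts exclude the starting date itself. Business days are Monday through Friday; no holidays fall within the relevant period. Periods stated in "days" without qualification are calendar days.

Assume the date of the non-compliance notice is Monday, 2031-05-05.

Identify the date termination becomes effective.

From Monday, 2031-05-05, 5 business days (May 6, May 7, May 8, May 9, May 12, skipping weekends) brings us to Monday, 2031-05-12, which is the last day of the corrective action period.
The last day of the re-inspection period: 60 calendar days after 2031-05-12 is 2031-07-11.
The date termination becomes effective: 7 calendar days after 2031-07-11 is 2031-07-18.

2031-07-18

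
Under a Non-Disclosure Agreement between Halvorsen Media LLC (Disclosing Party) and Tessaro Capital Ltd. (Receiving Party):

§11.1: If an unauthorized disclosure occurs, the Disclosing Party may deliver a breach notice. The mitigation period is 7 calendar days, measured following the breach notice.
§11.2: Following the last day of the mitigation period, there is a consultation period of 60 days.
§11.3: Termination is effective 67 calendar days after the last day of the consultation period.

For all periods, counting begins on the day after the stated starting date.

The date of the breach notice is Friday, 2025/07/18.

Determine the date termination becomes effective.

2025/11/29

The last day of the mitigation period: 7 calendar days after 2025/07/18 is 2025/07/25.
Adding 60 calendar days to 2025/07/25 gives 2025/09/23, which is the last day of the consultation period.
The date termination becomes effective: 2025/09/23 + 67 days = 2025/11/29.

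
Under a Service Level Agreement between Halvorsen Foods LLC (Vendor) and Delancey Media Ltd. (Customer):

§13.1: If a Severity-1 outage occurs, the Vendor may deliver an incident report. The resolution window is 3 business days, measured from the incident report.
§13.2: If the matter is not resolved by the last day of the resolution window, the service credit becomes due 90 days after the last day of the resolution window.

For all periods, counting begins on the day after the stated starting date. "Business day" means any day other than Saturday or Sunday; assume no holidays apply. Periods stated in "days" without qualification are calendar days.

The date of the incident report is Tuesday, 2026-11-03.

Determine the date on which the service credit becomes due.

The last day of the resolution window: 3 business days after Tuesday, 2026-11-03, skipping weekends — Nov 4, Nov 5, Nov 6 — lands on Friday, 2026-11-06.
The date on which the service credit becomes due: 90 calendar days after 2026-11-06 is 2027-02-04.

2027-02-04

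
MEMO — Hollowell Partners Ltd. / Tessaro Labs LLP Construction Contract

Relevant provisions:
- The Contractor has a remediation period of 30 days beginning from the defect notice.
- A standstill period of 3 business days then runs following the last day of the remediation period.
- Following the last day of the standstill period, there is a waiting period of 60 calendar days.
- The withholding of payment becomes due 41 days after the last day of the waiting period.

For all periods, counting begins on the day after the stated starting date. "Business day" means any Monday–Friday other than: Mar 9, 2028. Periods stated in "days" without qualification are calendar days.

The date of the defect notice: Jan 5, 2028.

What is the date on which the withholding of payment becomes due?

May 20, 2028

The last day of the remediation period: Jan 5, 2028 + 30 days = Feb 4, 2028.
From Friday, Feb 4, 2028, 3 business days (Feb 7, Feb 8, Feb 9, skipping weekends) brings us to Wednesday, Feb 9, 2028, which is the last day of the standstill period.
The last day of the waiting period: Feb 9, 2028 + 60 days = Apr 9, 2028.
The date on which the withholding of payment becomes due: Apr 9, 2028 + 41 days = May 20, 2028.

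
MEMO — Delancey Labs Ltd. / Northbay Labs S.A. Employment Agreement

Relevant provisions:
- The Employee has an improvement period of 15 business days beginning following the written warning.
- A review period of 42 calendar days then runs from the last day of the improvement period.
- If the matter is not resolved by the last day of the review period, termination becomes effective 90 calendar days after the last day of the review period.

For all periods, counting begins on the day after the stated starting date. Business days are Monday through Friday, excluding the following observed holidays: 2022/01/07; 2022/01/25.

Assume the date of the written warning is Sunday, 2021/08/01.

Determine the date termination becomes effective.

The last day of the improvement period: 15 business days after Sunday, 2021/08/01, skipping weekends — Aug 2, Aug 3, Aug 4, Aug 5, …, Aug 18, Aug 19, Aug 20 — lands on Friday, 2021/08/20.
The last day of the review period: 2021/08/20 + 42 days = 2021/10/01.
Adding 90 calendar days to 2021/10/01 gives 2021/12/30, which is the date termination becomes effective.

2021/12/30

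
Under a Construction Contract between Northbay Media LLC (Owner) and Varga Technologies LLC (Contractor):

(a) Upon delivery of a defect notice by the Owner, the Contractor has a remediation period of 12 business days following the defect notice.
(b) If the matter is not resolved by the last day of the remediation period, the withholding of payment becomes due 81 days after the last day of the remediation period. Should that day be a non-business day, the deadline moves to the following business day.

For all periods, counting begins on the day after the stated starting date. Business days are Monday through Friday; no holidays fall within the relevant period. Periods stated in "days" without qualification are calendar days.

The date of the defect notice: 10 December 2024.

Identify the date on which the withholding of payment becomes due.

17 March 2025

The last day of the remediation period: 12 business days after Tuesday, 10 December 2024, skipping weekends — Dec 11, Dec 12, Dec 13, Dec 16, …, Dec 24, Dec 25, Dec 26 — lands on Thursday, 26 December 2024.
The date on which the withholding of payment becomes due: 26 December 2024 + 81 days = 17 March 2025. 17 March 2025 is a Monday, so no roll-forward applies.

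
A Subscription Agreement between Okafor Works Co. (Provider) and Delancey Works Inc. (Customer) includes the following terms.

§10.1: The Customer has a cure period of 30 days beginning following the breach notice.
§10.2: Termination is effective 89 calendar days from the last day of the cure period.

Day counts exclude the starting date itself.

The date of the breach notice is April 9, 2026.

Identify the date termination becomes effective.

The last day of the cure period: April 9, 2026 + 30 days = May 9, 2026.
Adding 89 calendar days to May 9, 2026 gives August 6, 2026, which is the date termination becomes effective.

August 6, 2026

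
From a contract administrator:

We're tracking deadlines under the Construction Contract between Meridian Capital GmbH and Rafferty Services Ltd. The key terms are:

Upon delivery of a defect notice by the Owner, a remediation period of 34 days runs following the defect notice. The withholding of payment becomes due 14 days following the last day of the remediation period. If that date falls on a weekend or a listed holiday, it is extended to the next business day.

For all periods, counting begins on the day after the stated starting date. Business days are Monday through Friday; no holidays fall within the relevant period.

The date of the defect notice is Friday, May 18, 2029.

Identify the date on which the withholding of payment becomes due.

July 5, 2029

The last day of the remediation period: 34 calendar days after May 18, 2029 is June 21, 2029.
Adding 14 calendar days to June 21, 2029 gives July 5, 2029, which is the date on which the withholding of payment becomes due. July 5, 2029 is a Thursday, so no roll-forward applies.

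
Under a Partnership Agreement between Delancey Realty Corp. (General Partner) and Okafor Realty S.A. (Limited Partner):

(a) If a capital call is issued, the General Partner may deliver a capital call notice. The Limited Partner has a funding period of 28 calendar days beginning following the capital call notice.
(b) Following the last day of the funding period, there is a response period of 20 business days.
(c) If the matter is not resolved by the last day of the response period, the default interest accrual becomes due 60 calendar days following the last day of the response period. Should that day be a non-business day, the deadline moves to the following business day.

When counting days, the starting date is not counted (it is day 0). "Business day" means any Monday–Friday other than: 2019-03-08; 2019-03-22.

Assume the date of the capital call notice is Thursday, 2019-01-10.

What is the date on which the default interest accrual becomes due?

The last day of the funding period: 2019-01-10 + 28 days = 2019-02-07.
The last day of the response period: counting 20 business days from Thursday, 2019-02-07 (Feb 8, Feb 11, Feb 12, Feb 13, …, Mar 5, Mar 6, Mar 7, skipping weekends) reaches Thursday, 2019-03-07.
The date on which the default interest accrual becomes due: 2019-03-07 + 60 days = 2019-05-06. 2019-05-06 is a Monday and is not a listed holiday, so no roll-forward applies.

2019-05-06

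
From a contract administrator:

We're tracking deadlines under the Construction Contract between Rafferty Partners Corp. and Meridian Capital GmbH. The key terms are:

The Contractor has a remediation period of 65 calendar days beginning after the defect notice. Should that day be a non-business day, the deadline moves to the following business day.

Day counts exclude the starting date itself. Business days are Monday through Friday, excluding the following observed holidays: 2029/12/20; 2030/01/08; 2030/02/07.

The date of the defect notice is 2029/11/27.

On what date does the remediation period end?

2030/01/31

Adding 65 calendar days to 2029/11/27 gives 2030/01/31, which is the last day of the remediation period. 2030/01/31 is a Thursday and is not a listed holiday, so no roll-forward applies.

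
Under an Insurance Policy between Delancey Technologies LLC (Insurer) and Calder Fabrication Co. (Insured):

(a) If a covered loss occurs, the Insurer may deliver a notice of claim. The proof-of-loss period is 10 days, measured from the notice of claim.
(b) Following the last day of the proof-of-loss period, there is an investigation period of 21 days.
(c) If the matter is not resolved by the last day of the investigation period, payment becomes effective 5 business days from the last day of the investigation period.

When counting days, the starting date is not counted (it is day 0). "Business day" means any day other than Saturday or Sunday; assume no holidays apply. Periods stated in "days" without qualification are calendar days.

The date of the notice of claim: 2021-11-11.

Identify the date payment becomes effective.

2021-12-17

The last day of the proof-of-loss period: 2021-11-11 + 10 days = 2021-11-21.
Adding 21 calendar days to 2021-11-21 gives 2021-12-12, which is the last day of the investigation period.
The date payment becomes effective: counting 5 business days from Sunday, 2021-12-12 (Dec 13, Dec 14, Dec 15, Dec 16, Dec 17, skipping weekends) reaches Friday, 2021-12-17.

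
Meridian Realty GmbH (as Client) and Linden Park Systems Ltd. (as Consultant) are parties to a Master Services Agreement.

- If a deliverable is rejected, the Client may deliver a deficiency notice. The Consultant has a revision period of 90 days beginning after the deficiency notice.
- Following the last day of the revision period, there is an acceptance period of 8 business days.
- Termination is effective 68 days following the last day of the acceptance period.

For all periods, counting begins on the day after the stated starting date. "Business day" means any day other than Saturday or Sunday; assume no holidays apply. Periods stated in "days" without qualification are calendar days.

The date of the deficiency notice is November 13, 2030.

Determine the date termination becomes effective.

April 30, 2031

The last day of the revision period: 90 calendar days after November 13, 2030 is February 11, 2031.
The last day of the acceptance period: 8 business days after Tuesday, February 11, 2031, skipping weekends — Feb 12, Feb 13, Feb 14, Feb 17, Feb 18, Feb 19, Feb 20, Feb 21 — lands on Friday, February 21, 2031.
Adding 68 calendar days to February 21, 2031 gives April 30, 2031, which is the date termination becomes effective.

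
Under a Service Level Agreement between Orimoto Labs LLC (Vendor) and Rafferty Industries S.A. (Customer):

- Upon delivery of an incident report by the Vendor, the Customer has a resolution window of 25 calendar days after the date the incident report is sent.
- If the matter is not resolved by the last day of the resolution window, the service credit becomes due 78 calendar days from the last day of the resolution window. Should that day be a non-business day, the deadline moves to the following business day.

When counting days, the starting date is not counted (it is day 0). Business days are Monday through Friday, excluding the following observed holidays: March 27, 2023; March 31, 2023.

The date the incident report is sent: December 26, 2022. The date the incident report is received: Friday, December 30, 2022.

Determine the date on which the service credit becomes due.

April 10, 2023

The last day of the resolution window: 25 calendar days after December 26, 2022 is January 20, 2023.
The date on which the service credit becomes due: January 20, 2023 + 78 days = April 8, 2023. That falls on a Saturday, so it rolls to the next business day, Monday, April 10, 2023.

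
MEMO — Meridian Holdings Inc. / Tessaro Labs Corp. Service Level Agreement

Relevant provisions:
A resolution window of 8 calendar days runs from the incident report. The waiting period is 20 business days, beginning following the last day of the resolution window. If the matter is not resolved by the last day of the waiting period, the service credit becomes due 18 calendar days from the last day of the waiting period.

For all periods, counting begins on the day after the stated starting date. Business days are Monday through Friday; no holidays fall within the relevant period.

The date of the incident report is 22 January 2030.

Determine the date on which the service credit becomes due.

17 March 2030

The last day of the resolution window: 8 calendar days after 22 January 2030 is 30 January 2030.
The last day of the waiting period: counting 20 business days from Wednesday, 30 January 2030 (Jan 31, Feb 1, Feb 4, Feb 5, …, Feb 25, Feb 26, Feb 27, skipping weekends) reaches Wednesday, 27 February 2030.
The date on which the service credit becomes due: 27 February 2030 + 18 days = 17 March 2030.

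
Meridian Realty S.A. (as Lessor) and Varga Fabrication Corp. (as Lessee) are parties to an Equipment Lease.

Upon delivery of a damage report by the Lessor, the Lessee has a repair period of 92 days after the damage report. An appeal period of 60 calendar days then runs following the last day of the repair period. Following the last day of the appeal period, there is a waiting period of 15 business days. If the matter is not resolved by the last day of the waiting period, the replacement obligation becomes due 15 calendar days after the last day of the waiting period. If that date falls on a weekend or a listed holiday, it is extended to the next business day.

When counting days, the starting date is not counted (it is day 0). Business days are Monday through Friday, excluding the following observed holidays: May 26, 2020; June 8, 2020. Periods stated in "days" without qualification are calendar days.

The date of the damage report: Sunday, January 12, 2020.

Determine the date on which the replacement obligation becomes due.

Adding 92 calendar days to January 12, 2020 gives April 13, 2020, which is the last day of the repair period.
The last day of the appeal period: April 13, 2020 + 60 days = June 12, 2020.
The last day of the waiting period: 15 business days after Friday, June 12, 2020, skipping weekends — Jun 15, Jun 16, Jun 17, Jun 18, …, Jul 1, Jul 2, Jul 3 — lands on Friday, July 3, 2020.
Adding 15 calendar days to July 3, 2020 gives July 18, 2020, which is the date on which the replacement obligation becomes due. That falls on a Saturday, so it rolls to the next business day, Monday, July 20, 2020.

July 20, 2020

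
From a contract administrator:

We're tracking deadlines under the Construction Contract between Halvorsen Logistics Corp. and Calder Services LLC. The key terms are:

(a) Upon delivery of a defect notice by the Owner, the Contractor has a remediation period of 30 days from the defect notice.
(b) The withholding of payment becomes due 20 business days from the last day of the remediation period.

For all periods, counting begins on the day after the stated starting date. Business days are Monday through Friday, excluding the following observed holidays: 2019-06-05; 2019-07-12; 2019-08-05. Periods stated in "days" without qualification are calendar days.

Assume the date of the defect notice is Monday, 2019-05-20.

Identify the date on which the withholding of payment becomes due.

2019-07-18

The last day of the remediation period: 2019-05-20 + 30 days = 2019-06-19.
The date on which the withholding of payment becomes due: counting 20 business days from Wednesday, 2019-06-19 (Jun 20, Jun 21, Jun 24, Jun 25, …, Jul 16, Jul 17, Jul 18, skipping weekends and the listed holiday on Jul 12) reaches Thursday, 2019-07-18.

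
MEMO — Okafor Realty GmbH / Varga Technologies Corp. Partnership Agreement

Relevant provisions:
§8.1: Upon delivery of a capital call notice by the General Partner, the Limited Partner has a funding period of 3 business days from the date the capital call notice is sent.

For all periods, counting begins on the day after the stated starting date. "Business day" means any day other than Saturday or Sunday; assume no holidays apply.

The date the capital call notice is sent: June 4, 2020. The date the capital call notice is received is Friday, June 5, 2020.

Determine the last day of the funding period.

The last day of the funding period: counting 3 business days from Thursday, June 4, 2020 (Jun 5, Jun 8, Jun 9, skipping weekends) reaches Tuesday, June 9, 2020.

June 9, 2020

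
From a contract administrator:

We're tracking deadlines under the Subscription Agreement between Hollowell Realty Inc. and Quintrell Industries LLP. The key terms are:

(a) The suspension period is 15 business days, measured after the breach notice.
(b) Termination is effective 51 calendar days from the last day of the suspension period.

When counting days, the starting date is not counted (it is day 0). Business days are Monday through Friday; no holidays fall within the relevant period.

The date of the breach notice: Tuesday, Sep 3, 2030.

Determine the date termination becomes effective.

From Tuesday, Sep 3, 2030, 15 business days (Sep 4, Sep 5, Sep 6, Sep 9, …, Sep 20, Sep 23, Sep 24, skipping weekends) brings us to Tuesday, Sep 24, 2030, which is the last day of the suspension period.
The date termination becomes effective: Sep 24, 2030 + 51 days = Nov 14, 2030.

Nov 14, 2030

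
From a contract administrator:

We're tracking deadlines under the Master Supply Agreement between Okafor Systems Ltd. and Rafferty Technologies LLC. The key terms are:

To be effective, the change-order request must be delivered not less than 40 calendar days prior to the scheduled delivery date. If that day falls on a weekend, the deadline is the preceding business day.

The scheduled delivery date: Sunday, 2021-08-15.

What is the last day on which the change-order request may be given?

2021-07-06

Counting back 40 calendar days from 2021-08-15 gives 2021-07-06. That is a Tuesday, so no adjustment is needed.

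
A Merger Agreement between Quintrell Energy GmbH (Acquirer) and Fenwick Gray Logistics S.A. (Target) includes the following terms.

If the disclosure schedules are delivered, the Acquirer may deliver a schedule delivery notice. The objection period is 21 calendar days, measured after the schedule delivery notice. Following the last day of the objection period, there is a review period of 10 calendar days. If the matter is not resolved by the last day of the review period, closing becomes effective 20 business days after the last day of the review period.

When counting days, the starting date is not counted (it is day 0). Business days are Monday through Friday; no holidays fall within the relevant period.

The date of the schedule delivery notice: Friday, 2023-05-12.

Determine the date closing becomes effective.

The last day of the objection period: 21 calendar days after 2023-05-12 is 2023-06-02.
The last day of the review period: 2023-06-02 + 10 days = 2023-06-12.
The date closing becomes effective: 20 business days after Monday, 2023-06-12, skipping weekends — Jun 13, Jun 14, Jun 15, Jun 16, …, Jul 6, Jul 7, Jul 10 — lands on Monday, 2023-07-10.

2023-07-10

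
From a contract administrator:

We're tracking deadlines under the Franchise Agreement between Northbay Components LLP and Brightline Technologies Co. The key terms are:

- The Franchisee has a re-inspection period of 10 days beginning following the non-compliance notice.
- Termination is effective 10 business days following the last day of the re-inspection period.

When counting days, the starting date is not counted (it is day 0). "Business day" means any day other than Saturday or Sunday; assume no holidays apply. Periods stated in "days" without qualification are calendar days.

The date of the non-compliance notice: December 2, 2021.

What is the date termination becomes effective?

December 24, 2021

The last day of the re-inspection period: December 2, 2021 + 10 days = December 12, 2021.
From Sunday, December 12, 2021, 10 business days (Dec 13, Dec 14, Dec 15, Dec 16, Dec 17, Dec 20, Dec 21, Dec 22, Dec 23, Dec 24, skipping weekends) brings us to Friday, December 24, 2021, which is the date termination becomes effective.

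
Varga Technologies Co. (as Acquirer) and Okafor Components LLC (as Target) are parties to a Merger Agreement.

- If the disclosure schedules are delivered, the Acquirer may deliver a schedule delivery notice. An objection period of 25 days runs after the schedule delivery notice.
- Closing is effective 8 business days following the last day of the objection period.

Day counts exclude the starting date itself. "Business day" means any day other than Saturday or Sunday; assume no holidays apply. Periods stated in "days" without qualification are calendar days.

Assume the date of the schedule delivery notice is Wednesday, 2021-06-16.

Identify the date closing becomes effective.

The last day of the objection period: 2021-06-16 + 25 days = 2021-07-11.
The date closing becomes effective: counting 8 business days from Sunday, 2021-07-11 (Jul 12, Jul 13, Jul 14, Jul 15, Jul 16, Jul 19, Jul 20, Jul 21, skipping weekends) reaches Wednesday, 2021-07-21.

2021-07-21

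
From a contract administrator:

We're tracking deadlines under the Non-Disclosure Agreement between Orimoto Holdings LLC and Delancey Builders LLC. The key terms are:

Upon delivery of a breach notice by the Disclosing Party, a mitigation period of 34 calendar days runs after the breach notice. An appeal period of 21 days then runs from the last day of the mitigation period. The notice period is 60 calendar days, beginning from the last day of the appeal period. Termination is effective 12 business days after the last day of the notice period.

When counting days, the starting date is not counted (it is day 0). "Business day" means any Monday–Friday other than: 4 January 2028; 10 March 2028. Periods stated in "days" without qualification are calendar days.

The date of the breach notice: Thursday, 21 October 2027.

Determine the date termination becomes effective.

The last day of the mitigation period: 21 October 2027 + 34 days = 24 November 2027.
Adding 21 calendar days to 24 November 2027 gives 15 December 2027, which is the last day of the appeal period.
The last day of the notice period: 60 calendar days after 15 December 2027 is 13 February 2028.
The date termination becomes effective: counting 12 business days from Sunday, 13 February 2028 (Feb 14, Feb 15, Feb 16, Feb 17, …, Feb 25, Feb 28, Feb 29, skipping weekends) reaches Tuesday, 29 February 2028.

29 February 2028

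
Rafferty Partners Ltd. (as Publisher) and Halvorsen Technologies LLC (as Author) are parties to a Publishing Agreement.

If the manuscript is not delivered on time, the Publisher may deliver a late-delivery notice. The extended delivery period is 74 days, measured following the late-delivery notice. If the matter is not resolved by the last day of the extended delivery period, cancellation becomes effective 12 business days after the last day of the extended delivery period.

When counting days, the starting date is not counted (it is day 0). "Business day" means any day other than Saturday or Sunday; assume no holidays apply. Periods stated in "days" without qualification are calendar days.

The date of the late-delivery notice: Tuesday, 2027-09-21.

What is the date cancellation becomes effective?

The last day of the extended delivery period: 2027-09-21 + 74 days = 2027-12-04.
The date cancellation becomes effective: counting 12 business days from Saturday, 2027-12-04 (Dec 6, Dec 7, Dec 8, Dec 9, …, Dec 17, Dec 20, Dec 21, skipping weekends) reaches Tuesday, 2027-12-21.

2027-12-21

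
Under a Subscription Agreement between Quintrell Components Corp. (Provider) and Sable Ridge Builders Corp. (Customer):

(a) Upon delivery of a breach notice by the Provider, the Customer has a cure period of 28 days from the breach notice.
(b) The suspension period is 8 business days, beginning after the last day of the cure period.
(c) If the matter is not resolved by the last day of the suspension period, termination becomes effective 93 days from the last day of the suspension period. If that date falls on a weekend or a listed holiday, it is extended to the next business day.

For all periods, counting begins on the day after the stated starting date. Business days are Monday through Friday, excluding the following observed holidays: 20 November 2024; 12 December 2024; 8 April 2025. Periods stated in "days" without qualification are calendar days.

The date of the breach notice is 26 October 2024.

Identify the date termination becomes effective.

The last day of the cure period: 28 calendar days after 26 October 2024 is 23 November 2024.
From Saturday, 23 November 2024, 8 business days (Nov 25, Nov 26, Nov 27, Nov 28, Nov 29, Dec 2, Dec 3, Dec 4, skipping weekends) brings us to Wednesday, 4 December 2024, which is the last day of the suspension period.
The date termination becomes effective: 4 December 2024 + 93 days = 7 March 2025. 7 March 2025 is a Friday and is not a listed holiday, so no roll-forward applies.

7 March 2025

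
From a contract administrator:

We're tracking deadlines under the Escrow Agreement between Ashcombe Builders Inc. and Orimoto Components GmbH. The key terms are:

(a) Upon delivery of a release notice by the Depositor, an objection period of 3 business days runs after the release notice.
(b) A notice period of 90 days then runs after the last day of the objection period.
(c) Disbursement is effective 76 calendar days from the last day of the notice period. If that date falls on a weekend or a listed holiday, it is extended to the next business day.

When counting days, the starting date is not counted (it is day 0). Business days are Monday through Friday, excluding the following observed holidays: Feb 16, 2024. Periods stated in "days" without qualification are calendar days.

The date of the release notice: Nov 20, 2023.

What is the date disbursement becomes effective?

May 7, 2024

The last day of the objection period: counting 3 business days from Monday, Nov 20, 2023 (Nov 21, Nov 22, Nov 23, skipping weekends) reaches Thursday, Nov 23, 2023.
The last day of the notice period: 90 calendar days after Nov 23, 2023 is Feb 21, 2024.
Adding 76 calendar days to Feb 21, 2024 gives May 7, 2024, which is the date disbursement becomes effective. May 7, 2024 is a Tuesday and is not a listed holiday, so no roll-forward applies.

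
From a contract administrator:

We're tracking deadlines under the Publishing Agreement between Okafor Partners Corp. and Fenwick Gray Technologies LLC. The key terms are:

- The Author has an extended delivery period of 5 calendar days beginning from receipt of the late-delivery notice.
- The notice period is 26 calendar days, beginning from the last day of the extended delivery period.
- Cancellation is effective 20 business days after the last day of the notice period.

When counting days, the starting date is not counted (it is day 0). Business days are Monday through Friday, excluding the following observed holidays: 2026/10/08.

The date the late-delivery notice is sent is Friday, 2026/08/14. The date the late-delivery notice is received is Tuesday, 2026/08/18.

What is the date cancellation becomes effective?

Adding 5 calendar days to 2026/08/18 gives 2026/08/23, which is the last day of the extended delivery period.
The last day of the notice period: 26 calendar days after 2026/08/23 is 2026/09/18.
The date cancellation becomes effective: 20 business days after Friday, 2026/09/18, skipping weekends and the listed holiday on Oct 8 — Sep 21, Sep 22, Sep 23, Sep 24, …, Oct 15, Oct 16, Oct 19 — lands on Monday, 2026/10/19.

2026/10/19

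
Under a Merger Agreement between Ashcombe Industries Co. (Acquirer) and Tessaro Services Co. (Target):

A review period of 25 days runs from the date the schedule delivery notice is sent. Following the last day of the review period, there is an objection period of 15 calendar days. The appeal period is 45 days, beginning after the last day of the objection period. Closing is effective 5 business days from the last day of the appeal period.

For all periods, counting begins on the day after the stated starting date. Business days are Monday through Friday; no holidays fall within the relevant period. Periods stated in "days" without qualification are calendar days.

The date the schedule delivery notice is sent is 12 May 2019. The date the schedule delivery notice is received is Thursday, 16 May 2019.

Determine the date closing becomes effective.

The last day of the review period: 12 May 2019 + 25 days = 6 June 2019.
The last day of the objection period: 6 June 2019 + 15 days = 21 June 2019.
Adding 45 calendar days to 21 June 2019 gives 5 August 2019, which is the last day of the appeal period.
From Monday, 5 August 2019, 5 business days (Aug 6, Aug 7, Aug 8, Aug 9, Aug 12, skipping weekends) brings us to Monday, 12 August 2019, which is the date closing becomes effective.

12 August 2019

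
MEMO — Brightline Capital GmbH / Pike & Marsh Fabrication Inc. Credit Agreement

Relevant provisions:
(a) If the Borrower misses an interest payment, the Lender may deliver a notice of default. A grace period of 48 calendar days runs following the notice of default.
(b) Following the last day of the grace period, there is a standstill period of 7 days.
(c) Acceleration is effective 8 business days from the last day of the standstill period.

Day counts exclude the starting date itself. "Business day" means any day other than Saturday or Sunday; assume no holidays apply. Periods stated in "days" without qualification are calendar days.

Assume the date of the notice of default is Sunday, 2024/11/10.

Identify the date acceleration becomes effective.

2025/01/15

The last day of the grace period: 2024/11/10 + 48 days = 2024/12/28.
The last day of the standstill period: 7 calendar days after 2024/12/28 is 2025/01/04.
From Saturday, 2025/01/04, 8 business days (Jan 6, Jan 7, Jan 8, Jan 9, Jan 10, Jan 13, Jan 14, Jan 15, skipping weekends) brings us to Wednesday, 2025/01/15, which is the date acceleration becomes effective.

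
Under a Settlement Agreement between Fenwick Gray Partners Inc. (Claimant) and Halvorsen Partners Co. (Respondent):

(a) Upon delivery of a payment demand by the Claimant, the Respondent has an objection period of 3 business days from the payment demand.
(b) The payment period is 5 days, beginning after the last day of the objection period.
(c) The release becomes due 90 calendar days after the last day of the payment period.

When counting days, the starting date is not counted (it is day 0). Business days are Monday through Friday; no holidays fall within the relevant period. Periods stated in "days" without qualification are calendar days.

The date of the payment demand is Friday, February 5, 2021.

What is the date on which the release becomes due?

May 16, 2021

From Friday, February 5, 2021, 3 business days (Feb 8, Feb 9, Feb 10, skipping weekends) brings us to Wednesday, February 10, 2021, which is the last day of the objection period.
The last day of the payment period: February 10, 2021 + 5 days = February 15, 2021.
Adding 90 calendar days to February 15, 2021 gives May 16, 2021, which is the date on which the release becomes due.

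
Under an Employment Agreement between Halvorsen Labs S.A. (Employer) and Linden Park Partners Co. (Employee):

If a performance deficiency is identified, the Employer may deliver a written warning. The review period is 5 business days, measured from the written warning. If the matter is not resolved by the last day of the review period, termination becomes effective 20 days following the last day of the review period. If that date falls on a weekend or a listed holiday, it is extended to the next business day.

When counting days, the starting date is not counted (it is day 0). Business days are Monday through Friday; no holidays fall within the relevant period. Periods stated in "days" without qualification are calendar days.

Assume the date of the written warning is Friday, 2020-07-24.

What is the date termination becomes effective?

The last day of the review period: counting 5 business days from Friday, 2020-07-24 (Jul 27, Jul 28, Jul 29, Jul 30, Jul 31, skipping weekends) reaches Friday, 2020-07-31.
The date termination becomes effective: 2020-07-31 + 20 days = 2020-08-20. 2020-08-20 is a Thursday, so no roll-forward applies.

2020-08-20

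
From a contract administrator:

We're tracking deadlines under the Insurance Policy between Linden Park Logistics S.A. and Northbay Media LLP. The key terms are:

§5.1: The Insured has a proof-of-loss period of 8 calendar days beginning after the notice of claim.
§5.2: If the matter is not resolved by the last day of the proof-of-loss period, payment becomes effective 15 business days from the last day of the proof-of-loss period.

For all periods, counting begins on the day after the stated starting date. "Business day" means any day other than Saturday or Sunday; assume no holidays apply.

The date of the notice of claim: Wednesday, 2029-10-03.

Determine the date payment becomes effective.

Adding 8 calendar days to 2029-10-03 gives 2029-10-11, which is the last day of the proof-of-loss period.
From Thursday, 2029-10-11, 15 business days (Oct 12, Oct 15, Oct 16, Oct 17, …, Oct 30, Oct 31, Nov 1, skipping weekends) brings us to Thursday, 2029-11-01, which is the date payment becomes effective.

2029-11-01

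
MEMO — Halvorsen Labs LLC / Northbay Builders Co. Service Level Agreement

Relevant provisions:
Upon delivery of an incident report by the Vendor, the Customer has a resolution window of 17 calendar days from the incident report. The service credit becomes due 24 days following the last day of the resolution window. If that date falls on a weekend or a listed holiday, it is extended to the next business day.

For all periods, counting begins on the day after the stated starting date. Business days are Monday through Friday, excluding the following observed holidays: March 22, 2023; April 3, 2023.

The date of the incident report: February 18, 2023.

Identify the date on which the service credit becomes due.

March 31, 2023

The last day of the resolution window: February 18, 2023 + 17 days = March 7, 2023.
The date on which the service credit becomes due: 24 calendar days after March 7, 2023 is March 31, 2023. March 31, 2023 is a Friday and is not a listed holiday, so no roll-forward applies.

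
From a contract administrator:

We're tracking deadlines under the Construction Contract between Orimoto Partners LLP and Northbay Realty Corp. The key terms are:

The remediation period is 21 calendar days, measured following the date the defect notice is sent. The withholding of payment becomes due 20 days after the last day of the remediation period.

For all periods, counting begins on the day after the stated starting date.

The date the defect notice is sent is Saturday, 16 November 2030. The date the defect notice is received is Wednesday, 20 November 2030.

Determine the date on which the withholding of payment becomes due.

The last day of the remediation period: 21 calendar days after 16 November 2030 is 7 December 2030.
Adding 20 calendar days to 7 December 2030 gives 27 December 2030, which is the date on which the withholding of payment becomes due.

27 December 2030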